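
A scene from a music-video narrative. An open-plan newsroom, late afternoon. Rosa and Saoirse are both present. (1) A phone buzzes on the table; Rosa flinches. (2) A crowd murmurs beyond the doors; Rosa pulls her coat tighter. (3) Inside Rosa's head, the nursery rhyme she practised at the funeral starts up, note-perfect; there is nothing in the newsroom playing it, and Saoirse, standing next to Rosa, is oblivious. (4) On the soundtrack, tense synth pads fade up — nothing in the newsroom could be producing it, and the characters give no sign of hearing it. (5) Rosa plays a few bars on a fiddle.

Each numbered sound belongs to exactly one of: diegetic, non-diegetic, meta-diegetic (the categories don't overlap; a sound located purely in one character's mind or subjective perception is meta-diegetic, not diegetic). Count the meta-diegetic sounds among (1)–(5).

1

(1) is diegetic: a phone is a real object/event in the scene's world.
Sound (2): a crowd is part of the location's real environment, so diegetic.
(3) the music is a memory playing inside Rosa's mind alone; no real-world source, Saoirse can't hear it → meta-diegetic.
(4) nothing in the newsroom produces it and the characters don't hear it — pure soundtrack → non-diegetic.
Sound (5): a character is playing a fiddle on screen, so diegetic.
Meta-diegetic: (3) — that's 1.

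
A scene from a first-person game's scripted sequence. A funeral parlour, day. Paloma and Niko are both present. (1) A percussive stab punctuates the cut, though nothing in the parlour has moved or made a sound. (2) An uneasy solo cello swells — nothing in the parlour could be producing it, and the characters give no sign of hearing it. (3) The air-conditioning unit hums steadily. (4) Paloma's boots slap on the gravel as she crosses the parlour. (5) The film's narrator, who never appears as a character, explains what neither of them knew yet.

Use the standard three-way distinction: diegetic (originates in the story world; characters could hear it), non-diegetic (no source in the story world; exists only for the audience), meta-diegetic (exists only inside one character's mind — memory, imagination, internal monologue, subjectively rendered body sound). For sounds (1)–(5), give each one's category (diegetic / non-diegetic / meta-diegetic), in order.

(1) an editorial stinger — it belongs to the cut, not the story world → non-diegetic.
Sound (2): score with no on-screen or off-screen source; it exists for the audience alone, so non-diegetic.
Sound (3): it's the actual ambient sound of the location, so diegetic.
(4) is diegetic: a character's body making contact with the set — an in-world sound.
(5) external voice-over — not a character, not heard by anyone in the scene → non-diegetic.

non-diegetic, non-diegetic, diegetic, diegetic, non-diegetic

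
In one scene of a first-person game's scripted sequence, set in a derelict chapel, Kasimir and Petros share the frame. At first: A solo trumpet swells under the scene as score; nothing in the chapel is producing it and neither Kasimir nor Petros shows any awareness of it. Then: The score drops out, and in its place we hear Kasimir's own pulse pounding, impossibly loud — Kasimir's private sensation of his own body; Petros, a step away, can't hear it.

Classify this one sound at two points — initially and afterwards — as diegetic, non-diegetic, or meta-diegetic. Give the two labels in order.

non-diegetic, meta-diegetic

Initially: underscore with no in-world source, inaudible to the characters → non-diegetic.
Afterwards: the body sound is Kasimir's subjective perception alone — Petros can't hear it → meta-diegetic.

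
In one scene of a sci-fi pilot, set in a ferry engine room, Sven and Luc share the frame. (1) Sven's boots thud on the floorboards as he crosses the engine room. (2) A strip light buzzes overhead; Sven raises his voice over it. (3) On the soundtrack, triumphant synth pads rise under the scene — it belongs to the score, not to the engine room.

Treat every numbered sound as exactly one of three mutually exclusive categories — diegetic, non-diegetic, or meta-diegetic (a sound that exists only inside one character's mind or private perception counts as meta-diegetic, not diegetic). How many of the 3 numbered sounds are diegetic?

Sound (1): it's the physical sound of Sven moving in the space, so diegetic.
(2) ambient/room sound belonging to the story's physical space → diegetic.
Sound (3): nothing in the engine room produces it and the characters don't hear it — pure soundtrack, so non-diegetic.
So 2 of the 3 are diegetic: (1), (2).

2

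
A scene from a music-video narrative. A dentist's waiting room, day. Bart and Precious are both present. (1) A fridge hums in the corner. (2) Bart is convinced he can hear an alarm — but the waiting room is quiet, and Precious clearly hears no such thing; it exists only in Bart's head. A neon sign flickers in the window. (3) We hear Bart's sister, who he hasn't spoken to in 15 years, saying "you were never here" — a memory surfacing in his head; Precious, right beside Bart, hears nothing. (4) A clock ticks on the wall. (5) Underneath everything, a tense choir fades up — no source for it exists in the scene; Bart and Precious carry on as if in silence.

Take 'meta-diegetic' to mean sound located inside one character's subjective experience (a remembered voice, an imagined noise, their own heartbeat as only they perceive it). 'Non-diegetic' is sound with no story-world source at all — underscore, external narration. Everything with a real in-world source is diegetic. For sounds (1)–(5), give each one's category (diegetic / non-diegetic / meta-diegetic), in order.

(1) is diegetic: ambient/room sound belonging to the story's physical space.
(2) the sound is imagined by Bart; nothing in the story world is producing it and Precious can't hear it → meta-diegetic.
(3) is meta-diegetic: it's Bart's recollection rendered as sound; the other character can't hear it.
Sound (4): a clock is a real object/event in the scene's world, so diegetic.
(5) nothing in the waiting room produces it and the characters don't hear it — pure soundtrack → non-diegetic.

diegetic, meta-diegetic, meta-diegetic, diegetic, non-diegetic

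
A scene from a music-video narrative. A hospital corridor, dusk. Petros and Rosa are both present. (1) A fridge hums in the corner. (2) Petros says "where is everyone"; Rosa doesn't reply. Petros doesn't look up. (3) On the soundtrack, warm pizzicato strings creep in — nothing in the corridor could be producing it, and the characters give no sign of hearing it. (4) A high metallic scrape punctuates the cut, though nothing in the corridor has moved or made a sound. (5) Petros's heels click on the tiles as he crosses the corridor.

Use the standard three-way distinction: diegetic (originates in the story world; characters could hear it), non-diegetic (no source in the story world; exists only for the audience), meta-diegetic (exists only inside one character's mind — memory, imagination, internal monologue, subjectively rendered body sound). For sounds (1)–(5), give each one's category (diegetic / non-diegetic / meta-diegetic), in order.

diegetic, diegetic, non-diegetic, non-diegetic, diegetic

(1) is diegetic: ambient/room sound belonging to the story's physical space.
(2) is diegetic: on-screen dialogue — Petros speaks and Rosa is there to hear.
(3) is non-diegetic: nothing in the corridor produces it and the characters don't hear it — pure soundtrack.
(4) nothing in the scene produces it; it's an accent added for the audience → non-diegetic.
(5) is diegetic: a character's body making contact with the set — an in-world sound.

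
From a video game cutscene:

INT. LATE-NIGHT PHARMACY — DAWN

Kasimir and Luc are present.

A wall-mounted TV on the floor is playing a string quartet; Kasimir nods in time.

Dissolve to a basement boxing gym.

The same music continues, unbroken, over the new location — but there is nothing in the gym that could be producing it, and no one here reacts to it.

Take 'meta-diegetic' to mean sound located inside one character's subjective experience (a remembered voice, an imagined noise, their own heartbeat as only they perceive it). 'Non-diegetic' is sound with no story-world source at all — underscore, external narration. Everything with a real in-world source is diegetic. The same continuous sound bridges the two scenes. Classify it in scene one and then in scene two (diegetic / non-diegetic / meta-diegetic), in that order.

diegetic, non-diegetic

Scene one: a wall-mounted TV is an on-screen source and Kasimir reacts to it → diegetic.
Scene two: there is no source in the gym and no one hears it — it's now underscore → non-diegetic.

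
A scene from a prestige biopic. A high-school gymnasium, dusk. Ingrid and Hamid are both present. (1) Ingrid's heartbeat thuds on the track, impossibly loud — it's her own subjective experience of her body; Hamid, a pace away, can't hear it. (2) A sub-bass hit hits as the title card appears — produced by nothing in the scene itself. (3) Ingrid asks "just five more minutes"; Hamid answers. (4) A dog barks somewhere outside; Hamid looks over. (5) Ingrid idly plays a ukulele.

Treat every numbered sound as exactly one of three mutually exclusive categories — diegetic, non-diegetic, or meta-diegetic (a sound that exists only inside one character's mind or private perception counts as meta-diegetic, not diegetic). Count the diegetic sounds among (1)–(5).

3

(1) it's Ingrid's internal bodily sensation rendered as sound; only Ingrid 'hears' it → meta-diegetic.
(2) is non-diegetic: an editorial stinger — it belongs to the cut, not the story world.
Sound (3): Ingrid is a character speaking aloud in the scene, so diegetic.
(4) is diegetic: the sound comes from a dog physically present in the location.
(5) is diegetic: the instrument and the performer are both in the scene.
Diegetic: (3), (4), (5) — that's 3.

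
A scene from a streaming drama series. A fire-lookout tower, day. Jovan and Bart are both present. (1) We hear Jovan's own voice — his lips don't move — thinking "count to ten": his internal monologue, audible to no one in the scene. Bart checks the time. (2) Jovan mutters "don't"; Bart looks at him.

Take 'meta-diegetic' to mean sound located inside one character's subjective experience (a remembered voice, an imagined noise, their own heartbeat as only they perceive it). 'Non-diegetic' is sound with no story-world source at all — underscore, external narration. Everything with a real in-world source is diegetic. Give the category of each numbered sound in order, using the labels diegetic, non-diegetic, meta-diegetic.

(1) is meta-diegetic: Jovan's thought-voice: a private mental sound no other character can hear.
(2) spoken by a character present in the story world → diegetic.

meta-diegetic, diegetic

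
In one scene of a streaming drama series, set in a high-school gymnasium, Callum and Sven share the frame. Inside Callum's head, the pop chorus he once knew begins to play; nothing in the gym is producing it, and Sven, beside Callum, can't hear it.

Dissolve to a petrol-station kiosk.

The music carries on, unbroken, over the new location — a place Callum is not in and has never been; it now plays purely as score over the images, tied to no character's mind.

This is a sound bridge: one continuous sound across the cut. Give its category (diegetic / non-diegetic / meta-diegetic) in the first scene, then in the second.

meta-diegetic, non-diegetic

Scene one: the music exists only inside Callum's mind; Sven can't hear it → meta-diegetic.
Scene two: it's detached from Callum entirely and plays over unrelated images with no in-world source — conventional underscore → non-diegetic.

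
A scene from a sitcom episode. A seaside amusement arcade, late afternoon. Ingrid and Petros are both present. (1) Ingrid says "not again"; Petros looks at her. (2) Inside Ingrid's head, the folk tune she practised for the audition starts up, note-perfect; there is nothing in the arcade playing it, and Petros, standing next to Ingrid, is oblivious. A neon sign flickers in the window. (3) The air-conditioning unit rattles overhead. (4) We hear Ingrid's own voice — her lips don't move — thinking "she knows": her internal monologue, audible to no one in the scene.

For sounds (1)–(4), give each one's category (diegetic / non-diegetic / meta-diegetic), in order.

diegetic, meta-diegetic, diegetic, meta-diegetic

Sound (1): Ingrid is a character speaking aloud in the scene, so diegetic.
(2) is meta-diegetic: it lives in Ingrid's subjectivity, not in the arcade.
(3) is diegetic: it's the actual ambient sound of the location.
(4) internal monologue — inside Ingrid's mind, not spoken into the scene → meta-diegetic.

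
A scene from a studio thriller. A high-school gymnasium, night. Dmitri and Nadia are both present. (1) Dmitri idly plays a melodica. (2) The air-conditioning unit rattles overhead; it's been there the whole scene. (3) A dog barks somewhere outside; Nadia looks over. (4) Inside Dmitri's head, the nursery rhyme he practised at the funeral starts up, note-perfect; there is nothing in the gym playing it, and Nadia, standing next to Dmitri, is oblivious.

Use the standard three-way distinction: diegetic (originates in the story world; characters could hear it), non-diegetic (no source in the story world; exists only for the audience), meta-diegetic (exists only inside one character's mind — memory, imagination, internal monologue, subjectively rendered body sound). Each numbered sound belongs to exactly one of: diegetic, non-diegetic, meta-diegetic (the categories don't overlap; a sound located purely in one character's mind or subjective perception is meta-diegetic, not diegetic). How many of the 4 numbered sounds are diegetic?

(1) the instrument and the performer are both in the scene → diegetic.
Sound (2): the air-conditioning unit is part of the location's real environment, so diegetic.
(3) an in-world source (a dog); characters could hear it → diegetic.
(4) it lives in Dmitri's subjectivity, not in the gym → meta-diegetic.
So 3 of the 4 are diegetic: (1), (2), (3).

3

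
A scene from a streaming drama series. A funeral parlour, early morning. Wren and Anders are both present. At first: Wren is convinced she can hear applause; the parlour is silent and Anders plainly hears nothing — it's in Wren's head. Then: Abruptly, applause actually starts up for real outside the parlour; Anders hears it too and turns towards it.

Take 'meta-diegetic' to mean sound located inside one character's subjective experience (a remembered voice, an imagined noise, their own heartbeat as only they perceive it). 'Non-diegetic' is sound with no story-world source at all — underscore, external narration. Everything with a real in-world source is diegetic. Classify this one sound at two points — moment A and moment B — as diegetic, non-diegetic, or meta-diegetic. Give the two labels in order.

meta-diegetic, diegetic

Moment A: only Wren 'hears' it — imagined, in her mind → meta-diegetic.
Moment B: now there's a real external source and Anders hears it too — in the story world → diegetic.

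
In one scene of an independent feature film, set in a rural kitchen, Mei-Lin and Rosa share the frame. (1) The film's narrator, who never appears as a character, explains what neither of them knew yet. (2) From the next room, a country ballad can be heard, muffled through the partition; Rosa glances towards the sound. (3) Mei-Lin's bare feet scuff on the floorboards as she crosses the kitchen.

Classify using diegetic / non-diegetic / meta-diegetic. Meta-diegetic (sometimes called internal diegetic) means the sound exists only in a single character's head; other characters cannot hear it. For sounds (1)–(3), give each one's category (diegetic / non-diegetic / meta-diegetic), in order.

non-diegetic, diegetic, diegetic

(1) the narrator exists outside the story world, addressing only the audience → non-diegetic.
(2) is diegetic: it's coming from the next room — a location within the story world — and Rosa reacts.
(3) a character's body making contact with the set — an in-world sound → diegetic.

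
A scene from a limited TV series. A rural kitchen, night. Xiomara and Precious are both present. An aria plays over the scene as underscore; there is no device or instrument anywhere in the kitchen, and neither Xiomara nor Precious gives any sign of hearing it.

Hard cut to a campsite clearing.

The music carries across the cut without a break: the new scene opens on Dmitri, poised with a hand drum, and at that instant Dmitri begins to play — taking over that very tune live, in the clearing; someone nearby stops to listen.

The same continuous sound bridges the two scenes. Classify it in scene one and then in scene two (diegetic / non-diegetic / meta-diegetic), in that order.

Scene one: there's no in-world source anywhere and no character hears it — underscore for the audience only → non-diegetic.
Scene two: from the moment Dmitri starts playing, the tune is being performed on a hand drum inside the story world and another character hears it → diegetic.

non-diegetic, diegetic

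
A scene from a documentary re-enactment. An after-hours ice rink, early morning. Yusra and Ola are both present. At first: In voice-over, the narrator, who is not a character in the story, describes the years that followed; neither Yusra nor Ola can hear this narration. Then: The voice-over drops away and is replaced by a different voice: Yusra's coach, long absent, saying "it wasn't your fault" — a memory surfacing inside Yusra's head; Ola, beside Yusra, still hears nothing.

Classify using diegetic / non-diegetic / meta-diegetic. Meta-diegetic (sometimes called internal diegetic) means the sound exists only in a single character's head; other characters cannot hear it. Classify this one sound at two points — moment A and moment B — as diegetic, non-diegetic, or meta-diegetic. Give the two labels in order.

non-diegetic, meta-diegetic

Moment A: the external narrator addresses only the audience — outside the story world → non-diegetic.
Moment B: the replacement voice is a memory inside Yusra's mind specifically → meta-diegetic.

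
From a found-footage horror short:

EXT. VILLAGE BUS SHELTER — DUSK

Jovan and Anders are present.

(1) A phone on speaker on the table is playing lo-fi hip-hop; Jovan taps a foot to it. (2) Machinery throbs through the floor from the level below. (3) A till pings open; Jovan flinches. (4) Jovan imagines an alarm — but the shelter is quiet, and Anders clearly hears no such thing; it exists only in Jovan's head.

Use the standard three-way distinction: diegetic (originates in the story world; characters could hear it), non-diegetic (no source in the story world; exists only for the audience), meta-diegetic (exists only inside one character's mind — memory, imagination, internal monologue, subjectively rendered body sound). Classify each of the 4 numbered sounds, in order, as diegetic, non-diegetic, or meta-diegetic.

Sound (1): the music comes from an on-screen device that Jovan responds to, so diegetic.
(2) is diegetic: machinery is part of the location's real environment.
Sound (3): a till is a real object/event in the scene's world, so diegetic.
Sound (4): the sound is imagined by Jovan; nothing in the story world is producing it and Anders can't hear it, so meta-diegetic.

diegetic, diegetic, diegetic, meta-diegetic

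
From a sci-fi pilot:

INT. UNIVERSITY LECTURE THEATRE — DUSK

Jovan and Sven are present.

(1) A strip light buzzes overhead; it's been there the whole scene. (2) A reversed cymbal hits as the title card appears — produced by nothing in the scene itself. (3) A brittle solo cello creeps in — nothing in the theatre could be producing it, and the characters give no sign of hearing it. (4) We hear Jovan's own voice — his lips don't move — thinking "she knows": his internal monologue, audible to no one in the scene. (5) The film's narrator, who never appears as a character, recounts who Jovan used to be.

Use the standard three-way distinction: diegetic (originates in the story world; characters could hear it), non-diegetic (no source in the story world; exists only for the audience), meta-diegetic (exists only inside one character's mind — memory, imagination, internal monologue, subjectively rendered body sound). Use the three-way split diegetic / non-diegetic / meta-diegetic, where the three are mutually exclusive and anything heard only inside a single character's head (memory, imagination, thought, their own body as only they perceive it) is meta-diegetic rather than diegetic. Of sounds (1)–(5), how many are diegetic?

Sound (1): it's the actual ambient sound of the location, so diegetic.
(2) is non-diegetic: it's a sound-design accent with no in-world source; no one in the scene can hear it.
Sound (3): nothing in the theatre produces it and the characters don't hear it — pure soundtrack, so non-diegetic.
(4) is meta-diegetic: internal monologue — inside Jovan's mind, not spoken into the scene.
(5) the narrator exists outside the story world, addressing only the audience → non-diegetic.
Diegetic: (1) — that's 1.

1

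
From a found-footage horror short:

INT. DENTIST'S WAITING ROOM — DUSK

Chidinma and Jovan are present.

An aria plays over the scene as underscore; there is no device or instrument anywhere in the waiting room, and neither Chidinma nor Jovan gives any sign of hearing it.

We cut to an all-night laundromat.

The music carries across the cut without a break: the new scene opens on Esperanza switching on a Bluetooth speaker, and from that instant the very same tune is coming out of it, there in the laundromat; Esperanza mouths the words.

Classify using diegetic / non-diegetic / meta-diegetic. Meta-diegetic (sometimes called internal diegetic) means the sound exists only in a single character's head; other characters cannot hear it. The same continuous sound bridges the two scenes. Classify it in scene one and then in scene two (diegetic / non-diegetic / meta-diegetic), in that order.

Scene one: there's no in-world source anywhere and no character hears it — underscore for the audience only → non-diegetic.
Scene two: once Esperanza turns on a Bluetooth speaker, the music has a real source in the story world and Esperanza reacts to it → diegetic.

non-diegetic, diegetic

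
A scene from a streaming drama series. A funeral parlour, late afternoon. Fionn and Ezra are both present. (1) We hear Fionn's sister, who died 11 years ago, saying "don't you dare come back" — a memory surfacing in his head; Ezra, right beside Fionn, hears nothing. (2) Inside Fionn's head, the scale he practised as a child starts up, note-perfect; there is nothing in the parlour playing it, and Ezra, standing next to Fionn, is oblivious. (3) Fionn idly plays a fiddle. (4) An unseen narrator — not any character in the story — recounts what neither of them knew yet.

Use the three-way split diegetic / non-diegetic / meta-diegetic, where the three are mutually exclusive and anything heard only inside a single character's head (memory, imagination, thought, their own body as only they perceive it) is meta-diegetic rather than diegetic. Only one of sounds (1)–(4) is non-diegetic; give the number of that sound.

4

Sound (1): it's Fionn's recollection rendered as sound; the other character can't hear it, so meta-diegetic.
(2) it lives in Fionn's subjectivity, not in the parlour → meta-diegetic.
(3) is diegetic: a character is playing a fiddle on screen.
Sound (4): the narrator exists outside the story world, addressing only the audience, so non-diegetic.
Only (4) is non-diegetic.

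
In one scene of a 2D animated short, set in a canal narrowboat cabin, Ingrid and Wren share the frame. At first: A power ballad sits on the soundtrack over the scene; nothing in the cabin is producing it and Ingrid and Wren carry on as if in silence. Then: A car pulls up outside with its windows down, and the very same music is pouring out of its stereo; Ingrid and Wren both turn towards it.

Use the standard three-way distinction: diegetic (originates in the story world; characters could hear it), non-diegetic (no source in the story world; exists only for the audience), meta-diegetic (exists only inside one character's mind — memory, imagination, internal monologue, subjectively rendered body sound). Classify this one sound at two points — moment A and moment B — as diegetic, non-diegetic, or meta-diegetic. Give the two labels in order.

non-diegetic, diegetic

Moment A: no in-world source exists and no character can hear it — underscore → non-diegetic.
Moment B: the car stereo is now a real source in the story world and the characters hear it → diegetic.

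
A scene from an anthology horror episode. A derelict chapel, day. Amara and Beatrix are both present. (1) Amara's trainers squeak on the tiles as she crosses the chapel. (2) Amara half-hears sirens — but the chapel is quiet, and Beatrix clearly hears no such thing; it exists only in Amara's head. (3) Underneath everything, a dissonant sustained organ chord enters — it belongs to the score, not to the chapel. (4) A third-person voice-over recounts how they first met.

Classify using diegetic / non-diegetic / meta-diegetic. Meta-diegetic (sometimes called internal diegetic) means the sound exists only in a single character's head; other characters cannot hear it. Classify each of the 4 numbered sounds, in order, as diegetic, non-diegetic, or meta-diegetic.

diegetic, meta-diegetic, non-diegetic, non-diegetic

(1) is diegetic: it's the physical sound of Amara moving in the space.
(2) is meta-diegetic: subjective to Amara: the chapel is silent and Beatrix hears nothing.
Sound (3): nothing in the chapel produces it and the characters don't hear it — pure soundtrack, so non-diegetic.
(4) the narrator exists outside the story world, addressing only the audience → non-diegetic.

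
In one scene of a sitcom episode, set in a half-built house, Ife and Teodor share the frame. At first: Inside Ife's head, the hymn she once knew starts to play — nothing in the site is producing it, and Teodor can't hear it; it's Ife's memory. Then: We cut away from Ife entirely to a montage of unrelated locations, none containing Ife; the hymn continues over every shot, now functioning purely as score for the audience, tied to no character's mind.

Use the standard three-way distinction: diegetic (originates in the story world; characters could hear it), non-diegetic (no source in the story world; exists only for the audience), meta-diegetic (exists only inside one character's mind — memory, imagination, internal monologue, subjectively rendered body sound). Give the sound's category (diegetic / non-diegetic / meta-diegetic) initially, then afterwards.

Initially: the music lives inside Ife's mind alone; Teodor can't hear it → meta-diegetic.
Afterwards: once it plays over shots Ife isn't in, detached from any character's subjectivity, it's conventional underscore → non-diegetic.

meta-diegetic, non-diegetic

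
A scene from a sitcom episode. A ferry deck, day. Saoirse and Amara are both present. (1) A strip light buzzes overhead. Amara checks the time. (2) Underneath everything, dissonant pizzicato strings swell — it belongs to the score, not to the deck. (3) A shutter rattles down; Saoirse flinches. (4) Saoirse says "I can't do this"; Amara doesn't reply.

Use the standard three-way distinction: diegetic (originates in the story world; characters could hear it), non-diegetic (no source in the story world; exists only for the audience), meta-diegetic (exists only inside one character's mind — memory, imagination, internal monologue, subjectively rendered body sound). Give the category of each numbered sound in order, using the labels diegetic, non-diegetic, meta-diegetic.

diegetic, non-diegetic, diegetic, diegetic

(1) ambient/room sound belonging to the story's physical space → diegetic.
(2) score with no on-screen or off-screen source; it exists for the audience alone → non-diegetic.
Sound (3): a shutter is a real object/event in the scene's world, so diegetic.
(4) spoken by a character present in the story world → diegetic.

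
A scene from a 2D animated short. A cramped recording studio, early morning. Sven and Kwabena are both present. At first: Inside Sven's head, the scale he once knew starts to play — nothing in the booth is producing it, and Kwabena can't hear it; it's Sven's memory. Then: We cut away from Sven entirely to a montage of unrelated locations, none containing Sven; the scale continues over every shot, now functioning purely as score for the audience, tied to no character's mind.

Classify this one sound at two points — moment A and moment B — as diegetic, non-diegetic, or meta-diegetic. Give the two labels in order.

Moment A: the music lives inside Sven's mind alone; Kwabena can't hear it → meta-diegetic.
Moment B: once it plays over shots Sven isn't in, detached from any character's subjectivity, it's conventional underscore → non-diegetic.

meta-diegetic, non-diegetic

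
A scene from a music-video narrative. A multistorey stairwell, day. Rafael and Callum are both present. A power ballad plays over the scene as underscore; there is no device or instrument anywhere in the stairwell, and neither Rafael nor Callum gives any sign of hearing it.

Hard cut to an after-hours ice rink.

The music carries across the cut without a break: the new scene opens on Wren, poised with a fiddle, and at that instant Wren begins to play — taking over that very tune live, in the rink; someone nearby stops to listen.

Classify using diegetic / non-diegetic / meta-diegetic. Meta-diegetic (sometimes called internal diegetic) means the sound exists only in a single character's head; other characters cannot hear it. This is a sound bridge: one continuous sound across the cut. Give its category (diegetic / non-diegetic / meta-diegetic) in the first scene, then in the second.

Scene one: there's no in-world source anywhere and no character hears it — underscore for the audience only → non-diegetic.
Scene two: from the moment Wren starts playing, the tune is being performed on a fiddle inside the story world and another character hears it → diegetic.

non-diegetic, diegetic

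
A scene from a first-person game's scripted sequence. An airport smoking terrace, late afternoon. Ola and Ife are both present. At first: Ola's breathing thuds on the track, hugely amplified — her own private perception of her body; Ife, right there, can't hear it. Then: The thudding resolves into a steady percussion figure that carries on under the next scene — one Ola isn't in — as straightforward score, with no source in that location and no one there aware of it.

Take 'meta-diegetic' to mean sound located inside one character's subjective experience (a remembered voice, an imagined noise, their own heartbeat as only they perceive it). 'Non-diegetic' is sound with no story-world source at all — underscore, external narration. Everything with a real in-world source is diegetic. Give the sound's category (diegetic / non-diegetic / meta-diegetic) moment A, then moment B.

Moment A: it's Ola's subjective body sound, inaudible to Ife → meta-diegetic.
Moment B: detached from Ola and playing as sourceless score over a scene she isn't in — for the audience only → non-diegetic.

meta-diegetic, non-diegetic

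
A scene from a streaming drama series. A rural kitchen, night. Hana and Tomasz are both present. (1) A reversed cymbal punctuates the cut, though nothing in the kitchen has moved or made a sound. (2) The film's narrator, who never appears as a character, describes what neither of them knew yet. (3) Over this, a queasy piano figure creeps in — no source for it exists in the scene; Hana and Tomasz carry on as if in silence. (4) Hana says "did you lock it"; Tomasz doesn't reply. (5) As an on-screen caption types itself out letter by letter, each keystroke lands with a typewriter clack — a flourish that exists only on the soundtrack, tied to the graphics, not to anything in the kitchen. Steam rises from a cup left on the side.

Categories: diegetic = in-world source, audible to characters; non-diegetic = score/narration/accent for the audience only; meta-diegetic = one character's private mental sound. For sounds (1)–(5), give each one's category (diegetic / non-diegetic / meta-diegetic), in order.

non-diegetic, non-diegetic, non-diegetic, diegetic, non-diegetic

Sound (1): nothing in the scene produces it; it's an accent added for the audience, so non-diegetic.
Sound (2): commentary laid over the scene from outside the fiction, so non-diegetic.
(3) is non-diegetic: it has no source in the story world and no character can hear it — it's underscore.
(4) Hana is a character speaking aloud in the scene → diegetic.
(5) sound married to a title/caption — outside the diegesis by definition → non-diegetic.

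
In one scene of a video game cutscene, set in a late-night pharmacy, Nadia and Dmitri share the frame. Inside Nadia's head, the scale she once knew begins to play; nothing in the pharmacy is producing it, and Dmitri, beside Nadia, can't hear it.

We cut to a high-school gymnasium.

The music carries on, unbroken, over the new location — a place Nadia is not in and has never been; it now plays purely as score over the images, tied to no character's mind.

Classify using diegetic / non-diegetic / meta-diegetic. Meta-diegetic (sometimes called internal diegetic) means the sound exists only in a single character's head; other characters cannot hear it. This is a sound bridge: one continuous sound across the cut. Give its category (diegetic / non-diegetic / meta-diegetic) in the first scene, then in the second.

Scene one: the music exists only inside Nadia's mind; Dmitri can't hear it → meta-diegetic.
Scene two: it's detached from Nadia entirely and plays over unrelated images with no in-world source — conventional underscore → non-diegetic.

meta-diegetic, non-diegetic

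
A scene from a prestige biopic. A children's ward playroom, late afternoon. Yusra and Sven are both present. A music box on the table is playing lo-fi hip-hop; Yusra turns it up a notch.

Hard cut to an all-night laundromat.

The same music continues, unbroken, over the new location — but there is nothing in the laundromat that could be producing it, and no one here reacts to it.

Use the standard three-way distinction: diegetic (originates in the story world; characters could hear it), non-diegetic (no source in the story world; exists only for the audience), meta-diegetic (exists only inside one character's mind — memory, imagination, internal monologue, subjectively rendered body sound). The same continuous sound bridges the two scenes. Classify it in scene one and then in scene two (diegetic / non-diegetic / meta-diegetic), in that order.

diegetic, non-diegetic

Scene one: a music box is an on-screen source and Yusra reacts to it → diegetic.
Scene two: there is no source in the laundromat and no one hears it — it's now underscore → non-diegetic.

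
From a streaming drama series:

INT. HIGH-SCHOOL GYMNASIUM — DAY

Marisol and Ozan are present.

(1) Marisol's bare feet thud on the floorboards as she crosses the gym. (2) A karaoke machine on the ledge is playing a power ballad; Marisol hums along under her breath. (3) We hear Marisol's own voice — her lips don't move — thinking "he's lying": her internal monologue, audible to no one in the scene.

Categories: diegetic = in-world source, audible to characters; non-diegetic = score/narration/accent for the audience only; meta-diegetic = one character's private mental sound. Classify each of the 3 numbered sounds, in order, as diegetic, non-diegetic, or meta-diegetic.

(1) is diegetic: Marisol's footsteps are produced in the story world.
(2) is diegetic: a karaoke machine is a physical source in the scene and Marisol reacts to it.
(3) internal monologue — inside Marisol's mind, not spoken into the scene → meta-diegetic.

diegetic, diegetic, meta-diegetic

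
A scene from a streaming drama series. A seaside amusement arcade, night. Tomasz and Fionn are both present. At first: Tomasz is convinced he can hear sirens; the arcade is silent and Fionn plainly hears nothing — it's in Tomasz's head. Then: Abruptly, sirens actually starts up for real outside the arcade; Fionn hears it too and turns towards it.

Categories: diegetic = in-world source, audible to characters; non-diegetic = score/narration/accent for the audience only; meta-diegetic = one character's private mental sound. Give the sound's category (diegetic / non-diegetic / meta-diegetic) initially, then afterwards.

Initially: only Tomasz 'hears' it — imagined, in his mind → meta-diegetic.
Afterwards: now there's a real external source and Fionn hears it too — in the story world → diegetic.

meta-diegetic, diegetic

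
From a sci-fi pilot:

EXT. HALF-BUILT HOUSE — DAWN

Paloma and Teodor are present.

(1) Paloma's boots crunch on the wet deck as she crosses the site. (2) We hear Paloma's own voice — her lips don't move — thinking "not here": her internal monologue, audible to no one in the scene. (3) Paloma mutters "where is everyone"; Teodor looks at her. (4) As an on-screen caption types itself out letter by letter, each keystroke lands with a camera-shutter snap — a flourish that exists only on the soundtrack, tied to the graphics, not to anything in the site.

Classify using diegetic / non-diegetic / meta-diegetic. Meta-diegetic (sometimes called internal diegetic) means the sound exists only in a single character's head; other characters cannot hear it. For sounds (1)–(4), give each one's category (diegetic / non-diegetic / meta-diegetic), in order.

diegetic, meta-diegetic, diegetic, non-diegetic

Sound (1): a character's body making contact with the set — an in-world sound, so diegetic.
Sound (2): internal monologue — inside Paloma's mind, not spoken into the scene, so meta-diegetic.
Sound (3): spoken by a character present in the story world, so diegetic.
(4) is non-diegetic: it accompanies on-screen graphics, not anything inside the story world.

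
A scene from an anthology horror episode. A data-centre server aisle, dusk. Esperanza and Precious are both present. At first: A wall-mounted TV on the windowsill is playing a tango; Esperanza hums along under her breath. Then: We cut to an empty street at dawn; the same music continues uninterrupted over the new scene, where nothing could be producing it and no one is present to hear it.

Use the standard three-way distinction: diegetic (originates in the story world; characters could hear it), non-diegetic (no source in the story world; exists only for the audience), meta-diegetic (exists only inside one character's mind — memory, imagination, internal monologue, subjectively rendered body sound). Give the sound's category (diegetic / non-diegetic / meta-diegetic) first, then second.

diegetic, non-diegetic

First: a wall-mounted TV is a real in-scene source and Esperanza reacts to it → diegetic.
Second: there is no longer any in-world source and no one can hear it — it has become underscore → non-diegetic.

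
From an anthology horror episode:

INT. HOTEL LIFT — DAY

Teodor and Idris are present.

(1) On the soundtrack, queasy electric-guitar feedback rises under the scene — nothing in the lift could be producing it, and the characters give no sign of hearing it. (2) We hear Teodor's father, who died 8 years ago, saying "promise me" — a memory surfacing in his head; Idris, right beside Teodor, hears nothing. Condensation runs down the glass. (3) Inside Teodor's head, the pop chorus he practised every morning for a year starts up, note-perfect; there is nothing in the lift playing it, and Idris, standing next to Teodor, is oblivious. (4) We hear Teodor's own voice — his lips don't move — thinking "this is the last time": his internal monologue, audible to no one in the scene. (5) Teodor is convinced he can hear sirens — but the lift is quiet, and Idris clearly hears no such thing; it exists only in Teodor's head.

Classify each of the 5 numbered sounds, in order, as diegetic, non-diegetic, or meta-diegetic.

non-diegetic, meta-diegetic, meta-diegetic, meta-diegetic, meta-diegetic

(1) score with no on-screen or off-screen source; it exists for the audience alone → non-diegetic.
(2) is meta-diegetic: a remembered line, private to Teodor — not present in the room, not audible to Idris.
Sound (3): the music is a memory playing inside Teodor's mind alone; no real-world source, Idris can't hear it, so meta-diegetic.
(4) is meta-diegetic: Teodor's thought-voice: a private mental sound no other character can hear.
Sound (5): the sound is imagined by Teodor; nothing in the story world is producing it and Idris can't hear it, so meta-diegetic.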